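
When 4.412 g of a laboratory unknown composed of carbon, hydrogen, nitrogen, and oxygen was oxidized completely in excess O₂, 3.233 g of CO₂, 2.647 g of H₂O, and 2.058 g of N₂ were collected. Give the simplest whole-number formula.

mol C = 3.233 g CO₂ ÷ 44.009 g/mol = 0.073462 mol
mol H = 2 × 2.647 g H₂O ÷ 18.015 g/mol = 0.29387 mol
mol N = 2 × 2.058 g N₂ ÷ 28.014 g/mol = 0.14693 mol
mass O = 4.412 − (0.88236 + 0.29622 + 2.0580) = 1.1754 g → mol O = 1.1754 ÷ 15.999 = 0.073469 mol
Divide by the smallest (0.073462 mol): C 1.000, H 4.000, N 2.000, O 1.000

CH4N2O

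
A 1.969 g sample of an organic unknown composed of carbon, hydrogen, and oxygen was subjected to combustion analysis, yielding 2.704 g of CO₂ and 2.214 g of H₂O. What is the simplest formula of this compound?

mol C = 2.704 g CO₂ ÷ 44.009 g/mol = 0.061442 mol
mol H = 2 × 2.214 g H₂O ÷ 18.015 g/mol = 0.24580 mol
mass O = 1.969 − (0.73798 + 0.24776) = 0.98326 g → mol O = 0.98326 ÷ 15.999 = 0.061458 mol
Divide by the smallest (0.061442 mol): C 1.000, H 4.000, O 1.000

CH4O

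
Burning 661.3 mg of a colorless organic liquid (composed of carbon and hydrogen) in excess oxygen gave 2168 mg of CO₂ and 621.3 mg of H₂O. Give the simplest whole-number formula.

C5H7

mol C = 2.168 g CO₂ ÷ 44.009 g/mol = 0.049263 mol
mol H = 2 × 0.6213 g H₂O ÷ 18.015 g/mol = 0.068976 mol
Divide by the smallest (0.049263 mol): C 1.000, H 1.400
Multiplying each by 5 gives whole numbers: C 5.00, H 7.00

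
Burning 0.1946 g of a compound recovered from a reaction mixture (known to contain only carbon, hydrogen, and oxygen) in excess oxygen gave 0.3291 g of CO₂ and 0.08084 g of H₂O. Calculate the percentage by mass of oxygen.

mol C = 0.3291 g CO₂ ÷ 44.009 g/mol = 0.0074780 mol
mol H = 2 × 0.08084 g H₂O ÷ 18.015 g/mol = 0.0089747 mol
mass O = 0.1946 − (0.089818 + 0.0090465) = 0.095735 g → mol O = 0.095735 ÷ 15.999 = 0.0059838 mol
mass % O = 0.095735 g ÷ 0.1946 g × 100%

49.20%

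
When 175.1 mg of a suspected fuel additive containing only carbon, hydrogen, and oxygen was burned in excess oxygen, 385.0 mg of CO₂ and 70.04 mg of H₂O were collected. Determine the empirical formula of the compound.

C9H8O4

mol C = 0.3850 g CO₂ ÷ 44.009 g/mol = 0.0087482 mol
mol H = 2 × 0.07004 g H₂O ÷ 18.015 g/mol = 0.0077757 mol
mass O = 0.1751 − (0.10507 + 0.0078379) = 0.062187 g → mol O = 0.062187 ÷ 15.999 = 0.0038869 mol
Divide by the smallest (0.0038869 mol): C 2.251, H 2.000, O 1.000
Multiplying each by 4 gives whole numbers: C 9.00, H 8.00, O 4.00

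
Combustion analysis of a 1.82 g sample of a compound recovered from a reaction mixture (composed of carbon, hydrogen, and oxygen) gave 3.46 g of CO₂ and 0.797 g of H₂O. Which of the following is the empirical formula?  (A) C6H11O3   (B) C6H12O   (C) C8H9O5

(C) C8H9O5

mol C = 3.46 g CO₂ ÷ 44.009 g/mol = 0.07862 mol
mol H = 2 × 0.797 g H₂O ÷ 18.015 g/mol = 0.08848 mol
mass O = 1.82 − (0.9443 + 0.08919) = 0.7865 g → mol O = 0.7865 ÷ 15.999 = 0.04916 mol
Divide by the smallest (0.04916 mol): C 1.599, H 1.800, O 1.000
Multiplying each by 5 gives whole numbers: C 8.00, H 9.00, O 5.00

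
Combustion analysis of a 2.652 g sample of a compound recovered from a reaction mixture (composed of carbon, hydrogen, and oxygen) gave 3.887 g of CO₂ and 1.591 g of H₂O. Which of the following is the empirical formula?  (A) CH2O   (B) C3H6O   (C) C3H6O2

(A) CH2O

mol C = 3.887 g CO₂ ÷ 44.009 g/mol = 0.088323 mol
mol H = 2 × 1.591 g H₂O ÷ 18.015 g/mol = 0.17663 mol
mass O = 2.652 − (1.0608 + 0.17804) = 1.4131 g → mol O = 1.4131 ÷ 15.999 = 0.088325 mol
Divide by the smallest (0.088323 mol): C 1.000, H 2.000, O 1.000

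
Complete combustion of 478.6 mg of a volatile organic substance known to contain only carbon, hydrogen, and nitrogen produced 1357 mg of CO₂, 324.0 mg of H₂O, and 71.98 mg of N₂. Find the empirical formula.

C6H7N

mol C = 1.357 g CO₂ ÷ 44.009 g/mol = 0.030835 mol
mol H = 2 × 0.3240 g H₂O ÷ 18.015 g/mol = 0.035970 mol
mol N = 2 × 0.07198 g N₂ ÷ 28.014 g/mol = 0.0051389 mol
Divide by the smallest (0.0051389 mol): C 6.000, H 7.000, N 1.000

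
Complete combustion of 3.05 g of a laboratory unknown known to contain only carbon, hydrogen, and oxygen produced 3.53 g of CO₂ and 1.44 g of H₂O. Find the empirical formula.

C2H4O3

mol C = 3.53 g CO₂ ÷ 44.009 g/mol = 0.08021 mol
mol H = 2 × 1.44 g H₂O ÷ 18.015 g/mol = 0.1599 mol
mass O = 3.05 − (0.9634 + 0.1611) = 1.925 g → mol O = 1.925 ÷ 15.999 = 0.1203 mol
Divide by the smallest (0.08021 mol): C 1.000, H 1.993, O 1.500
Multiplying each by 2 gives whole numbers: C 2.00, H 3.99, O 3.00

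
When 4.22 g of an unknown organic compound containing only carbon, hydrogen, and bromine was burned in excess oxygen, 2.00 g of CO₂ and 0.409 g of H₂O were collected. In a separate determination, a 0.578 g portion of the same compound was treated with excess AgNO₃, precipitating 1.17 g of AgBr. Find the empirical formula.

mol C = 2.00 g CO₂ ÷ 44.009 g/mol = 0.04545 mol
mol H = 2 × 0.409 g H₂O ÷ 18.015 g/mol = 0.04541 mol
From the AgBr data: mol Br per gram of compound = (1.17 ÷ 187.772) ÷ 0.578 = 0.01078 mol/g, so in the 4.22 g combustion sample mol Br = 0.04549 mol
Divide by the smallest (0.04541 mol): C 1.001, H 1.000, Br 1.002

CHBr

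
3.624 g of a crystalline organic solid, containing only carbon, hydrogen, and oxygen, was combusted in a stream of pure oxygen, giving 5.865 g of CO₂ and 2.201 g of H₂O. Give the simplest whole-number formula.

mol C = 5.865 g CO₂ ÷ 44.009 g/mol = 0.13327 mol
mol H = 2 × 2.201 g H₂O ÷ 18.015 g/mol = 0.24435 mol
mass O = 3.624 − (1.6007 + 0.24631) = 1.7770 g → mol O = 1.7770 ÷ 15.999 = 0.11107 mol
Divide by the smallest (0.11107 mol): C 1.200, H 2.200, O 1.000
Multiplying each by 5 gives whole numbers: C 6.00, H 11.00, O 5.00

C6H11O5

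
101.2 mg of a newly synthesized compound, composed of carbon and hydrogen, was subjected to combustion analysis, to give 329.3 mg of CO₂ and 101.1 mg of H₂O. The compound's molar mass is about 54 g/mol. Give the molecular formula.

C4H6

mol C = 0.3293 g CO₂ ÷ 44.009 g/mol = 0.0074826 mol
mol H = 2 × 0.1011 g H₂O ÷ 18.015 g/mol = 0.011224 mol
Divide by the smallest (0.0074826 mol): C 1.000, H 1.500
Multiplying each by 2 gives whole numbers: C 2.00, H 3.00
Empirical formula: C2H3
Empirical-formula mass = 27.05 g/mol; 54 ÷ 27.05 ≈ 2, so the molecular formula is C4H6.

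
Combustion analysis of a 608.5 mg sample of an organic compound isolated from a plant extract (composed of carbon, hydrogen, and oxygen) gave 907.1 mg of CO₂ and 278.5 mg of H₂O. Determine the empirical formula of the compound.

mol C = 0.9071 g CO₂ ÷ 44.009 g/mol = 0.020612 mol
mol H = 2 × 0.2785 g H₂O ÷ 18.015 g/mol = 0.030919 mol
mass O = 0.6085 − (0.24757 + 0.031166) = 0.32977 g → mol O = 0.32977 ÷ 15.999 = 0.020612 mol
Divide by the smallest (0.020612 mol): C 1.000, H 1.500, O 1.000
Multiplying each by 2 gives whole numbers: C 2.00, H 3.00, O 2.00

C2H3O2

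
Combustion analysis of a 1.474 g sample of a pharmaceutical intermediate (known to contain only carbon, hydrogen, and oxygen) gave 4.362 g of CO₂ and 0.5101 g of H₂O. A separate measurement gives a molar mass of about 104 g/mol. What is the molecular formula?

mol C = 4.362 g CO₂ ÷ 44.009 g/mol = 0.099116 mol
mol H = 2 × 0.5101 g H₂O ÷ 18.015 g/mol = 0.056631 mol
mass O = 1.474 − (1.1905 + 0.057084) = 0.22643 g → mol O = 0.22643 ÷ 15.999 = 0.014153 mol
Divide by the smallest (0.014153 mol): C 7.003, H 4.001, O 1.000
Empirical formula: C7H4O
Empirical-formula mass = 104.11 g/mol; 104 ÷ 104.11 ≈ 1, so the molecular formula is C7H4O.

C7H4O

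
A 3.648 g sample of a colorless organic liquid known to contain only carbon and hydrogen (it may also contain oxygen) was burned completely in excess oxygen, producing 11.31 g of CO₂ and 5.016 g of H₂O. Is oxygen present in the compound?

mol C = 11.31 g CO₂ ÷ 44.009 g/mol = 0.25699 mol
mol H = 2 × 5.016 g H₂O ÷ 18.015 g/mol = 0.55687 mol
C and H together account for 3.6481 g — essentially the entire 3.648 g sample — so the compound contains no oxygen.

no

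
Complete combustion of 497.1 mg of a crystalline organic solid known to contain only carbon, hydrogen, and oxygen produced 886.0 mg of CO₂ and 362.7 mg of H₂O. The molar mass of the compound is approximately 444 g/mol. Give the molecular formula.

C18H36O12

mol C = 0.8860 g CO₂ ÷ 44.009 g/mol = 0.020132 mol
mol H = 2 × 0.3627 g H₂O ÷ 18.015 g/mol = 0.040266 mol
mass O = 0.4971 − (0.24181 + 0.040589) = 0.21470 g → mol O = 0.21470 ÷ 15.999 = 0.013420 mol
Divide by the smallest (0.013420 mol): C 1.500, H 3.001, O 1.000
Multiplying each by 2 gives whole numbers: C 3.00, H 6.00, O 2.00
Empirical formula: C3H6O2
Empirical-formula mass = 74.08 g/mol; 444 ÷ 74.08 ≈ 6, so the molecular formula is C18H36O12.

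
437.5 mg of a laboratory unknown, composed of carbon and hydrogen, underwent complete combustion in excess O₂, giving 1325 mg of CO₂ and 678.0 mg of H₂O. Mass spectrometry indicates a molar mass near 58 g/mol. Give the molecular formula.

C4H10

mol C = 1.325 g CO₂ ÷ 44.009 g/mol = 0.030107 mol
mol H = 2 × 0.6780 g H₂O ÷ 18.015 g/mol = 0.075271 mol
Divide by the smallest (0.030107 mol): C 1.000, H 2.500
Multiplying each by 2 gives whole numbers: C 2.00, H 5.00
Empirical formula: C2H5
Empirical-formula mass = 29.06 g/mol; 58 ÷ 29.06 ≈ 2, so the molecular formula is C4H10.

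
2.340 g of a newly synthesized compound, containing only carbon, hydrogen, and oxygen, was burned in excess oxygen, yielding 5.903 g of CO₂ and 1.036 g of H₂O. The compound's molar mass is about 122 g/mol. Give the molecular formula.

C7H6O2

mol C = 5.903 g CO₂ ÷ 44.009 g/mol = 0.13413 mol
mol H = 2 × 1.036 g H₂O ÷ 18.015 g/mol = 0.11502 mol
mass O = 2.340 − (1.6111 + 0.11594) = 0.61301 g → mol O = 0.61301 ÷ 15.999 = 0.038315 mol
Divide by the smallest (0.038315 mol): C 3.501, H 3.002, O 1.000
Multiplying each by 2 gives whole numbers: C 7.00, H 6.00, O 2.00
Empirical formula: C7H6O2
Empirical-formula mass = 122.12 g/mol; 122 ÷ 122.12 ≈ 1, so the molecular formula is C7H6O2.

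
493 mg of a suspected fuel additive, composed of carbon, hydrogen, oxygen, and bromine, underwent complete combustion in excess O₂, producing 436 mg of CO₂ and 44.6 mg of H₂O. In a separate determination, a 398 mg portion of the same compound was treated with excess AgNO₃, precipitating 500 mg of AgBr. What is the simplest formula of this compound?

mol C = 0.436 g CO₂ ÷ 44.009 g/mol = 0.009907 mol
mol H = 2 × 0.0446 g H₂O ÷ 18.015 g/mol = 0.004951 mol
From the AgBr data: mol Br per gram of compound = (0.500 ÷ 187.772) ÷ 0.398 = 0.006690 mol/g, so in the 0.493 g combustion sample mol Br = 0.003298 mol
mass O = 0.493 − (0.1190 + 0.004991 + 0.2636) = 0.1055 g → mol O = 0.1055 ÷ 15.999 = 0.006592 mol
Divide by the smallest (0.003298 mol): C 3.004, H 1.501, Br 1.000, O 1.998
Multiplying each by 2 gives whole numbers: C 6.01, H 3.00, Br 2.00, O 4.00

C6H3Br2O4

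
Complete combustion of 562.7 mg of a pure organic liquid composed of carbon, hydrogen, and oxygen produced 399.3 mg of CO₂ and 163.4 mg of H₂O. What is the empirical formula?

CH2O3

mol C = 0.3993 g CO₂ ÷ 44.009 g/mol = 0.0090731 mol
mol H = 2 × 0.1634 g H₂O ÷ 18.015 g/mol = 0.018140 mol
mass O = 0.5627 − (0.10898 + 0.018286) = 0.43544 g → mol O = 0.43544 ÷ 15.999 = 0.027217 mol
Divide by the smallest (0.0090731 mol): C 1.000, H 1.999, O 3.000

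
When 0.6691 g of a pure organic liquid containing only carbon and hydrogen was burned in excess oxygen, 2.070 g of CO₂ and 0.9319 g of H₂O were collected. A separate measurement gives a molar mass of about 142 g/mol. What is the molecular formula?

mol C = 2.070 g CO₂ ÷ 44.009 g/mol = 0.047036 mol
mol H = 2 × 0.9319 g H₂O ÷ 18.015 g/mol = 0.10346 mol
Divide by the smallest (0.047036 mol): C 1.000, H 2.200
Multiplying each by 5 gives whole numbers: C 5.00, H 11.00
Empirical formula: C5H11
Empirical-formula mass = 71.14 g/mol; 142 ÷ 71.14 ≈ 2, so the molecular formula is C10H22.

C10H22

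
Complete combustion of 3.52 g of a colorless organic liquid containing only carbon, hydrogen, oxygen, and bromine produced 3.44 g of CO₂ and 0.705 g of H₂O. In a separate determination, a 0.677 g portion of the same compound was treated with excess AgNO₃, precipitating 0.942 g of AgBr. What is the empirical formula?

C3H3BrO

mol C = 3.44 g CO₂ ÷ 44.009 g/mol = 0.07817 mol
mol H = 2 × 0.705 g H₂O ÷ 18.015 g/mol = 0.07827 mol
From the AgBr data: mol Br per gram of compound = (0.942 ÷ 187.772) ÷ 0.677 = 0.007410 mol/g, so in the 3.52 g combustion sample mol Br = 0.02608 mol
mass O = 3.52 − (0.9388 + 0.07889 + 2.084) = 0.4180 g → mol O = 0.4180 ÷ 15.999 = 0.02613 mol
Divide by the smallest (0.02608 mol): C 2.997, H 3.001, Br 1.000, O 1.002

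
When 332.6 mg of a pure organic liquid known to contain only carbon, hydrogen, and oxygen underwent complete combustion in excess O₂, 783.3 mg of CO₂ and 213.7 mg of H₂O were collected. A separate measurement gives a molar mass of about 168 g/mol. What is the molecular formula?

mol C = 0.7833 g CO₂ ÷ 44.009 g/mol = 0.017799 mol
mol H = 2 × 0.2137 g H₂O ÷ 18.015 g/mol = 0.023725 mol
mass O = 0.3326 − (0.21378 + 0.023914) = 0.094906 g → mol O = 0.094906 ÷ 15.999 = 0.0059320 mol
Divide by the smallest (0.0059320 mol): C 3.000, H 3.999, O 1.000
Empirical formula: C3H4O
Empirical-formula mass = 56.06 g/mol; 168 ÷ 56.06 ≈ 3, so the molecular formula is C9H12O3.

C9H12O3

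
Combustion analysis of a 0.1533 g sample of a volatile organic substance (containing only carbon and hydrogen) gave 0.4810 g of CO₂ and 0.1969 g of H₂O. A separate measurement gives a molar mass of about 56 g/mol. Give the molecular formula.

C4H8

mol C = 0.4810 g CO₂ ÷ 44.009 g/mol = 0.010930 mol
mol H = 2 × 0.1969 g H₂O ÷ 18.015 g/mol = 0.021860 mol
Divide by the smallest (0.010930 mol): C 1.000, H 2.000
Empirical formula: CH2
Empirical-formula mass = 14.03 g/mol; 56 ÷ 14.03 ≈ 4, so the molecular formula is C4H8.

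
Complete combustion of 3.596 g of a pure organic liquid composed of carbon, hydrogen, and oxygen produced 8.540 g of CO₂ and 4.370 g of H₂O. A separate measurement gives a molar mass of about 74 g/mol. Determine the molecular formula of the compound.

C4H10O

mol C = 8.540 g CO₂ ÷ 44.009 g/mol = 0.19405 mol
mol H = 2 × 4.370 g H₂O ÷ 18.015 g/mol = 0.48515 mol
mass O = 3.596 − (2.3307 + 0.48903) = 0.77622 g → mol O = 0.77622 ÷ 15.999 = 0.048517 mol
Divide by the smallest (0.048517 mol): C 4.000, H 10.000, O 1.000
Empirical formula: C4H10O
Empirical-formula mass = 74.12 g/mol; 74 ÷ 74.12 ≈ 1, so the molecular formula is C4H10O.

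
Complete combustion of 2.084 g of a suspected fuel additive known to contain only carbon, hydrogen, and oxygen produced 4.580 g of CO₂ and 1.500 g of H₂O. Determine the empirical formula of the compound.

C5H8O2

mol C = 4.580 g CO₂ ÷ 44.009 g/mol = 0.10407 mol
mol H = 2 × 1.500 g H₂O ÷ 18.015 g/mol = 0.16653 mol
mass O = 2.084 − (1.2500 + 0.16786) = 0.66616 g → mol O = 0.66616 ÷ 15.999 = 0.041638 mol
Divide by the smallest (0.041638 mol): C 2.499, H 3.999, O 1.000
Multiplying each by 2 gives whole numbers: C 5.00, H 8.00, O 2.00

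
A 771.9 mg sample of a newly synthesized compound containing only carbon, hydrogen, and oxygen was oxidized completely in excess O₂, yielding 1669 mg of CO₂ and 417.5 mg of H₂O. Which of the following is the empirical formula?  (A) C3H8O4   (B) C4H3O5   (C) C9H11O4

mol C = 1.669 g CO₂ ÷ 44.009 g/mol = 0.037924 mol
mol H = 2 × 0.4175 g H₂O ÷ 18.015 g/mol = 0.046350 mol
mass O = 0.7719 − (0.45551 + 0.046721) = 0.26967 g → mol O = 0.26967 ÷ 15.999 = 0.016856 mol
Divide by the smallest (0.016856 mol): C 2.250, H 2.750, O 1.000
Multiplying each by 4 gives whole numbers: C 9.00, H 11.00, O 4.00

(C) C9H11O4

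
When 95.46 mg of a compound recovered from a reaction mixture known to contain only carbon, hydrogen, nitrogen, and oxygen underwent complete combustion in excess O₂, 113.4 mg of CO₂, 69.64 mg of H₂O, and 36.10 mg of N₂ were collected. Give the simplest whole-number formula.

C2H6N2O

mol C = 0.1134 g CO₂ ÷ 44.009 g/mol = 0.0025767 mol
mol H = 2 × 0.06964 g H₂O ÷ 18.015 g/mol = 0.0077313 mol
mol N = 2 × 0.03610 g N₂ ÷ 28.014 g/mol = 0.0025773 mol
mass O = 0.09546 − (0.030949 + 0.0077932 + 0.036100) = 0.020618 g → mol O = 0.020618 ÷ 15.999 = 0.0012887 mol
Divide by the smallest (0.0012887 mol): C 2.000, H 5.999, N 2.000, O 1.000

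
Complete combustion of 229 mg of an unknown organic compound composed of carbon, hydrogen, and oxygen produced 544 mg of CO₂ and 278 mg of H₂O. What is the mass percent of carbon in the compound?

64.8%

mol C = 0.544 g CO₂ ÷ 44.009 g/mol = 0.01236 mol
mol H = 2 × 0.278 g H₂O ÷ 18.015 g/mol = 0.03086 mol
mass O = 0.229 − (0.1485 + 0.03111) = 0.04942 g → mol O = 0.04942 ÷ 15.999 = 0.003089 mol
mass % C = 0.1485 g ÷ 0.229 g × 100%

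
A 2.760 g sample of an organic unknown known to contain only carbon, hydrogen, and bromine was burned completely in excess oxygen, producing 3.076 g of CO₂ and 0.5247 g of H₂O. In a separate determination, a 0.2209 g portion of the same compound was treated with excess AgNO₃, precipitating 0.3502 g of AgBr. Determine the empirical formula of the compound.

C6H5Br2

mol C = 3.076 g CO₂ ÷ 44.009 g/mol = 0.069895 mol
mol H = 2 × 0.5247 g H₂O ÷ 18.015 g/mol = 0.058251 mol
From the AgBr data: mol Br per gram of compound = (0.3502 ÷ 187.772) ÷ 0.2209 = 0.0084429 mol/g, so in the 2.760 g combustion sample mol Br = 0.023302 mol
Divide by the smallest (0.023302 mol): C 2.999, H 2.500, Br 1.000
Multiplying each by 2 gives whole numbers: C 6.00, H 5.00, Br 2.00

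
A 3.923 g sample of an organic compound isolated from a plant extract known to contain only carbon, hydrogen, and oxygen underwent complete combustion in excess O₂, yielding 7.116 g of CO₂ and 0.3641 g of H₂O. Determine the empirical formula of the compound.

C4HO3

mol C = 7.116 g CO₂ ÷ 44.009 g/mol = 0.16169 mol
mol H = 2 × 0.3641 g H₂O ÷ 18.015 g/mol = 0.040422 mol
mass O = 3.923 − (1.9421 + 0.040745) = 1.9401 g → mol O = 1.9401 ÷ 15.999 = 0.12127 mol
Divide by the smallest (0.040422 mol): C 4.000, H 1.000, O 3.000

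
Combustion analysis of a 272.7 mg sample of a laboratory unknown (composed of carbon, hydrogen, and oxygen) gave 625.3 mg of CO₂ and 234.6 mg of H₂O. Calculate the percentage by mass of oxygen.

mol C = 0.6253 g CO₂ ÷ 44.009 g/mol = 0.014208 mol
mol H = 2 × 0.2346 g H₂O ÷ 18.015 g/mol = 0.026045 mol
mass O = 0.2727 − (0.17066 + 0.026253) = 0.075789 g → mol O = 0.075789 ÷ 15.999 = 0.0047371 mol
mass % O = 0.075789 g ÷ 0.2727 g × 100%

27.79%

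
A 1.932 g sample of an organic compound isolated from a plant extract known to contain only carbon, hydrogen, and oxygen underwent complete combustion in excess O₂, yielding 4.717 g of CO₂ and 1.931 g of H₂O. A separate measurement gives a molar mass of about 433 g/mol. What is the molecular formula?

mol C = 4.717 g CO₂ ÷ 44.009 g/mol = 0.10718 mol
mol H = 2 × 1.931 g H₂O ÷ 18.015 g/mol = 0.21438 mol
mass O = 1.932 − (1.2874 + 0.21609) = 0.42854 g → mol O = 0.42854 ÷ 15.999 = 0.026785 mol
Divide by the smallest (0.026785 mol): C 4.002, H 8.004, O 1.000
Empirical formula: C4H8O
Empirical-formula mass = 72.11 g/mol; 433 ÷ 72.11 ≈ 6, so the molecular formula is C24H48O6.

C24H48O6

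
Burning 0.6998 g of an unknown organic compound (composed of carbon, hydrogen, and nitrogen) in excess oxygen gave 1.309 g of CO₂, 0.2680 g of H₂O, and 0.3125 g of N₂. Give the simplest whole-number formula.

C4H4N3

mol C = 1.309 g CO₂ ÷ 44.009 g/mol = 0.029744 mol
mol H = 2 × 0.2680 g H₂O ÷ 18.015 g/mol = 0.029753 mol
mol N = 2 × 0.3125 g N₂ ÷ 28.014 g/mol = 0.022310 mol
Divide by the smallest (0.022310 mol): C 1.333, H 1.334, N 1.000
Multiplying each by 3 gives whole numbers: C 4.00, H 4.00, N 3.00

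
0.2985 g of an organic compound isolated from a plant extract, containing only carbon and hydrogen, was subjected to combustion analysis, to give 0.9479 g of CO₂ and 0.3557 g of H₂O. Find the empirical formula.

C6H11

mol C = 0.9479 g CO₂ ÷ 44.009 g/mol = 0.021539 mol
mol H = 2 × 0.3557 g H₂O ÷ 18.015 g/mol = 0.039489 mol
Divide by the smallest (0.021539 mol): C 1.000, H 1.833
Multiplying each by 6 gives whole numbers: C 6.00, H 11.00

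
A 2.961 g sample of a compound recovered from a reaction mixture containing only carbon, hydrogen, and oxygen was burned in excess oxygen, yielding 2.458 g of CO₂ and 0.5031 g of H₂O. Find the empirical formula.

C2H2O5

mol C = 2.458 g CO₂ ÷ 44.009 g/mol = 0.055852 mol
mol H = 2 × 0.5031 g H₂O ÷ 18.015 g/mol = 0.055853 mol
mass O = 2.961 − (0.67084 + 0.056300) = 2.2339 g → mol O = 2.2339 ÷ 15.999 = 0.13962 mol
Divide by the smallest (0.055852 mol): C 1.000, H 1.000, O 2.500
Multiplying each by 2 gives whole numbers: C 2.00, H 2.00, O 5.00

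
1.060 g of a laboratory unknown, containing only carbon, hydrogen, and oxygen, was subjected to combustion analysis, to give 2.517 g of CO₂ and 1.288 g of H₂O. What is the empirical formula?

mol C = 2.517 g CO₂ ÷ 44.009 g/mol = 0.057193 mol
mol H = 2 × 1.288 g H₂O ÷ 18.015 g/mol = 0.14299 mol
mass O = 1.060 − (0.68694 + 0.14414) = 0.22892 g → mol O = 0.22892 ÷ 15.999 = 0.014308 mol
Divide by the smallest (0.014308 mol): C 3.997, H 9.994, O 1.000

C4H10O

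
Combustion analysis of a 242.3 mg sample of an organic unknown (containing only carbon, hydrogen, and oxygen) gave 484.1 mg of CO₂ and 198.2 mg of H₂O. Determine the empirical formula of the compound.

C2H4O

mol C = 0.4841 g CO₂ ÷ 44.009 g/mol = 0.011000 mol
mol H = 2 × 0.1982 g H₂O ÷ 18.015 g/mol = 0.022004 mol
mass O = 0.2423 − (0.13212 + 0.022180) = 0.087999 g → mol O = 0.087999 ÷ 15.999 = 0.0055003 mol
Divide by the smallest (0.0055003 mol): C 2.000, H 4.001, O 1.000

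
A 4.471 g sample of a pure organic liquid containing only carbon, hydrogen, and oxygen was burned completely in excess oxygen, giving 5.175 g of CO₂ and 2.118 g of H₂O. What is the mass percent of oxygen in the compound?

mol C = 5.175 g CO₂ ÷ 44.009 g/mol = 0.11759 mol
mol H = 2 × 2.118 g H₂O ÷ 18.015 g/mol = 0.23514 mol
mass O = 4.471 − (1.4124 + 0.23702) = 2.8216 g → mol O = 2.8216 ÷ 15.999 = 0.17636 mol
mass % O = 2.8216 g ÷ 4.471 g × 100%

63.11%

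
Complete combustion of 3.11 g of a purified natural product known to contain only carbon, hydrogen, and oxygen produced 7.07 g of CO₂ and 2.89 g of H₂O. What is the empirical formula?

mol C = 7.07 g CO₂ ÷ 44.009 g/mol = 0.1606 mol
mol H = 2 × 2.89 g H₂O ÷ 18.015 g/mol = 0.3208 mol
mass O = 3.11 − (1.930 + 0.3234) = 0.8570 g → mol O = 0.8570 ÷ 15.999 = 0.05357 mol
Divide by the smallest (0.05357 mol): C 2.999, H 5.989, O 1.000

C3H6O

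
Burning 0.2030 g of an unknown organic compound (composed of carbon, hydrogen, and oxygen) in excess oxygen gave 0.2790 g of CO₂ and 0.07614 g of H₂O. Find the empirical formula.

mol C = 0.2790 g CO₂ ÷ 44.009 g/mol = 0.0063396 mol
mol H = 2 × 0.07614 g H₂O ÷ 18.015 g/mol = 0.0084530 mol
mass O = 0.2030 − (0.076145 + 0.0085206) = 0.11833 g → mol O = 0.11833 ÷ 15.999 = 0.0073964 mol
Divide by the smallest (0.0063396 mol): C 1.000, H 1.333, O 1.167
Multiplying each by 6 gives whole numbers: C 6.00, H 8.00, O 7.00

C6H8O7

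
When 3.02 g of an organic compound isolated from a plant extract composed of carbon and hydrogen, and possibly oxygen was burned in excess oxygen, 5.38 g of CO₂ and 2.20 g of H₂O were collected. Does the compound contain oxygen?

yes

mol C = 5.38 g CO₂ ÷ 44.009 g/mol = 0.1222 mol
mol H = 2 × 2.20 g H₂O ÷ 18.015 g/mol = 0.2442 mol
C and H account for only 1.715 g of the 3.02 g sample; the remaining 1.305 g must be oxygen.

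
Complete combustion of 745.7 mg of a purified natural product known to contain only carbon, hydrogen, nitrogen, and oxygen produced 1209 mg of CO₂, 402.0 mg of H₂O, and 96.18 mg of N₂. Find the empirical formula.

C8H13N2O5

mol C = 1.209 g CO₂ ÷ 44.009 g/mol = 0.027472 mol
mol H = 2 × 0.4020 g H₂O ÷ 18.015 g/mol = 0.044629 mol
mol N = 2 × 0.09618 g N₂ ÷ 28.014 g/mol = 0.0068666 mol
mass O = 0.7457 − (0.32996 + 0.044987 + 0.096180) = 0.27457 g → mol O = 0.27457 ÷ 15.999 = 0.017162 mol
Divide by the smallest (0.0068666 mol): C 4.001, H 6.500, N 1.000, O 2.499
Multiplying each by 2 gives whole numbers: C 8.00, H 13.00, N 2.00, O 5.00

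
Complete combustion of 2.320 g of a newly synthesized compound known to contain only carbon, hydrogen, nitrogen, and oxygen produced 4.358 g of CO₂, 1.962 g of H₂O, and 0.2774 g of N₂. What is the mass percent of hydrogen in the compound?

mol C = 4.358 g CO₂ ÷ 44.009 g/mol = 0.099025 mol
mol H = 2 × 1.962 g H₂O ÷ 18.015 g/mol = 0.21782 mol
mol N = 2 × 0.2774 g N₂ ÷ 28.014 g/mol = 0.019804 mol
mass O = 2.320 − (1.1894 + 0.21956 + 0.27740) = 0.63365 g → mol O = 0.63365 ÷ 15.999 = 0.039605 mol
mass % H = 0.21956 g ÷ 2.320 g × 100%

9.46%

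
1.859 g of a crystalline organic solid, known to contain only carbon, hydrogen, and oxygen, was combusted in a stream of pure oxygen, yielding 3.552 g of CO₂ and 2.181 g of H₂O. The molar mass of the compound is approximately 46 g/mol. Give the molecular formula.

mol C = 3.552 g CO₂ ÷ 44.009 g/mol = 0.080711 mol
mol H = 2 × 2.181 g H₂O ÷ 18.015 g/mol = 0.24213 mol
mass O = 1.859 − (0.96942 + 0.24407) = 0.64551 g → mol O = 0.64551 ÷ 15.999 = 0.040347 mol
Divide by the smallest (0.040347 mol): C 2.000, H 6.001, O 1.000
Empirical formula: C2H6O
Empirical-formula mass = 46.07 g/mol; 46 ÷ 46.07 ≈ 1, so the molecular formula is C2H6O.

C2H6O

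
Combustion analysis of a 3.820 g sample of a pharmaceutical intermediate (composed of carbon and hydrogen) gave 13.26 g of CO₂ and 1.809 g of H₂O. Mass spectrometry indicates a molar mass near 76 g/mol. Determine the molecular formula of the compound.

mol C = 13.26 g CO₂ ÷ 44.009 g/mol = 0.30130 mol
mol H = 2 × 1.809 g H₂O ÷ 18.015 g/mol = 0.20083 mol
Divide by the smallest (0.20083 mol): C 1.500, H 1.000
Multiplying each by 2 gives whole numbers: C 3.00, H 2.00
Empirical formula: C3H2
Empirical-formula mass = 38.05 g/mol; 76 ÷ 38.05 ≈ 2, so the molecular formula is C6H4.

C6H4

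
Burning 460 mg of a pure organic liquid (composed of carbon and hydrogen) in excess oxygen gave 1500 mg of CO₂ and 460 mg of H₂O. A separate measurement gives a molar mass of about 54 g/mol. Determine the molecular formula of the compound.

mol C = 1.50 g CO₂ ÷ 44.009 g/mol = 0.03408 mol
mol H = 2 × 0.460 g H₂O ÷ 18.015 g/mol = 0.05107 mol
Divide by the smallest (0.03408 mol): C 1.000, H 1.498
Multiplying each by 2 gives whole numbers: C 2.00, H 3.00
Empirical formula: C2H3
Empirical-formula mass = 27.05 g/mol; 54 ÷ 27.05 ≈ 2, so the molecular formula is C4H6.

C4H6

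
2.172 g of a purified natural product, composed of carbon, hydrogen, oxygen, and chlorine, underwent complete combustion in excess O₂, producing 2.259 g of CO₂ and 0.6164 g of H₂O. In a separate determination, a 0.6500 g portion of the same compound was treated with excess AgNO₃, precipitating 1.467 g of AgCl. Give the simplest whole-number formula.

C3H4Cl2O

mol C = 2.259 g CO₂ ÷ 44.009 g/mol = 0.051330 mol
mol H = 2 × 0.6164 g H₂O ÷ 18.015 g/mol = 0.068432 mol
From the AgCl data: mol Cl per gram of compound = (1.467 ÷ 143.318) ÷ 0.6500 = 0.015748 mol/g, so in the 2.172 g combustion sample mol Cl = 0.034204 mol
mass O = 2.172 − (0.61653 + 0.068979 + 1.2125) = 0.27396 g → mol O = 0.27396 ÷ 15.999 = 0.017124 mol
Divide by the smallest (0.017124 mol): C 2.998, H 3.996, Cl 1.997, O 1.000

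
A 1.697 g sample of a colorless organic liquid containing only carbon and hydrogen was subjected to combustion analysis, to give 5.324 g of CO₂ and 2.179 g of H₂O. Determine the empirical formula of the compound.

CH2

mol C = 5.324 g CO₂ ÷ 44.009 g/mol = 0.12098 mol
mol H = 2 × 2.179 g H₂O ÷ 18.015 g/mol = 0.24191 mol
Divide by the smallest (0.12098 mol): C 1.000, H 2.000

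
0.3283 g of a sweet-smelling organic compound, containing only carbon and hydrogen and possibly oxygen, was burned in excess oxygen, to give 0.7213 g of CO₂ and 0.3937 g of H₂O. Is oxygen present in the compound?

mol C = 0.7213 g CO₂ ÷ 44.009 g/mol = 0.016390 mol
mol H = 2 × 0.3937 g H₂O ÷ 18.015 g/mol = 0.043708 mol
C and H account for only 0.24092 g of the 0.3283 g sample; the remaining 0.087384 g must be oxygen.

yes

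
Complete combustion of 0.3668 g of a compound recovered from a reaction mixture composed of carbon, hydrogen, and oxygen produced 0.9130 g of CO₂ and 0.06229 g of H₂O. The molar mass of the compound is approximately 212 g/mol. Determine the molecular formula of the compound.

mol C = 0.9130 g CO₂ ÷ 44.009 g/mol = 0.020746 mol
mol H = 2 × 0.06229 g H₂O ÷ 18.015 g/mol = 0.0069153 mol
mass O = 0.3668 − (0.24918 + 0.0069707) = 0.11065 g → mol O = 0.11065 ÷ 15.999 = 0.0069162 mol
Divide by the smallest (0.0069153 mol): C 3.000, H 1.000, O 1.000
Empirical formula: C3HO
Empirical-formula mass = 53.04 g/mol; 212 ÷ 53.04 ≈ 4, so the molecular formula is C12H4O4.

C12H4O4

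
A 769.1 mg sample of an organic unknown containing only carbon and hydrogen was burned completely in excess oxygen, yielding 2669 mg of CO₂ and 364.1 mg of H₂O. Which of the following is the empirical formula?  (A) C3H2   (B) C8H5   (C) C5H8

mol C = 2.669 g CO₂ ÷ 44.009 g/mol = 0.060647 mol
mol H = 2 × 0.3641 g H₂O ÷ 18.015 g/mol = 0.040422 mol
Divide by the smallest (0.040422 mol): C 1.500, H 1.000
Multiplying each by 2 gives whole numbers: C 3.00, H 2.00

(A) C3H2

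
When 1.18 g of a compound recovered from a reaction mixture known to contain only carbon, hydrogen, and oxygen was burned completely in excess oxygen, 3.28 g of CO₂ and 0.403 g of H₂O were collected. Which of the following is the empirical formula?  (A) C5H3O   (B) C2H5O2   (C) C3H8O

(A) C5H3O

mol C = 3.28 g CO₂ ÷ 44.009 g/mol = 0.07453 mol
mol H = 2 × 0.403 g H₂O ÷ 18.015 g/mol = 0.04474 mol
mass O = 1.18 − (0.8952 + 0.04510) = 0.2397 g → mol O = 0.2397 ÷ 15.999 = 0.01498 mol
Divide by the smallest (0.01498 mol): C 4.974, H 2.986, O 1.000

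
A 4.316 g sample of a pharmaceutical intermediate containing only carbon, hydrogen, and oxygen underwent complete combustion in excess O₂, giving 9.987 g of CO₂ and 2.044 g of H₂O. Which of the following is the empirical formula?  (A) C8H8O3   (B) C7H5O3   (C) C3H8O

mol C = 9.987 g CO₂ ÷ 44.009 g/mol = 0.22693 mol
mol H = 2 × 2.044 g H₂O ÷ 18.015 g/mol = 0.22692 mol
mass O = 4.316 − (2.7257 + 0.22874) = 1.3616 g → mol O = 1.3616 ÷ 15.999 = 0.085105 mol
Divide by the smallest (0.085105 mol): C 2.666, H 2.666, O 1.000
Multiplying each by 3 gives whole numbers: C 8.00, H 8.00, O 3.00

(A) C8H8O3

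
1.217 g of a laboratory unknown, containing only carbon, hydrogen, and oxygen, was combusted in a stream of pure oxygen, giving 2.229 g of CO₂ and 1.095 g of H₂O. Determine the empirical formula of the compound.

C5H12O3

mol C = 2.229 g CO₂ ÷ 44.009 g/mol = 0.050649 mol
mol H = 2 × 1.095 g H₂O ÷ 18.015 g/mol = 0.12157 mol
mass O = 1.217 − (0.60834 + 0.12254) = 0.48612 g → mol O = 0.48612 ÷ 15.999 = 0.030384 mol
Divide by the smallest (0.030384 mol): C 1.667, H 4.001, O 1.000
Multiplying each by 3 gives whole numbers: C 5.00, H 12.00, O 3.00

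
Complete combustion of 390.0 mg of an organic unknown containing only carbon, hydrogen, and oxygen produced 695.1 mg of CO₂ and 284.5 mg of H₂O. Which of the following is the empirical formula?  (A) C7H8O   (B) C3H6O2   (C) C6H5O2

(B) C3H6O2

mol C = 0.6951 g CO₂ ÷ 44.009 g/mol = 0.015794 mol
mol H = 2 × 0.2845 g H₂O ÷ 18.015 g/mol = 0.031585 mol
mass O = 0.3900 − (0.18971 + 0.031837) = 0.16845 g → mol O = 0.16845 ÷ 15.999 = 0.010529 mol
Divide by the smallest (0.010529 mol): C 1.500, H 3.000, O 1.000
Multiplying each by 2 gives whole numbers: C 3.00, H 6.00, O 2.00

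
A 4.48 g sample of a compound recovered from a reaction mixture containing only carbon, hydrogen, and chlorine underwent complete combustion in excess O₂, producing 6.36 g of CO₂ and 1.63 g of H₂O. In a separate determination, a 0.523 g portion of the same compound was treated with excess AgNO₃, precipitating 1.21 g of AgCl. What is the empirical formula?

mol C = 6.36 g CO₂ ÷ 44.009 g/mol = 0.1445 mol
mol H = 2 × 1.63 g H₂O ÷ 18.015 g/mol = 0.1810 mol
From the AgCl data: mol Cl per gram of compound = (1.21 ÷ 143.318) ÷ 0.523 = 0.01614 mol/g, so in the 4.48 g combustion sample mol Cl = 0.07232 mol
Divide by the smallest (0.07232 mol): C 1.998, H 2.502, Cl 1.000
Multiplying each by 2 gives whole numbers: C 4.00, H 5.00, Cl 2.00

C4H5Cl2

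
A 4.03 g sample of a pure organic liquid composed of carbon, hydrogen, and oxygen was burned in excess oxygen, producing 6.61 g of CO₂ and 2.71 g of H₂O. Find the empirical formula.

mol C = 6.61 g CO₂ ÷ 44.009 g/mol = 0.1502 mol
mol H = 2 × 2.71 g H₂O ÷ 18.015 g/mol = 0.3009 mol
mass O = 4.03 − (1.804 + 0.3033) = 1.923 g → mol O = 1.923 ÷ 15.999 = 0.1202 mol
Divide by the smallest (0.1202 mol): C 1.250, H 2.503, O 1.000
Multiplying each by 4 gives whole numbers: C 5.00, H 10.01, O 4.00

C5H10O4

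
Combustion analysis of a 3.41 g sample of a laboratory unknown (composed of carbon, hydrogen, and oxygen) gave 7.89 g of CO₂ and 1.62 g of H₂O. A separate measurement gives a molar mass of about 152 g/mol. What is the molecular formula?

C8H8O3

mol C = 7.89 g CO₂ ÷ 44.009 g/mol = 0.1793 mol
mol H = 2 × 1.62 g H₂O ÷ 18.015 g/mol = 0.1799 mol
mass O = 3.41 − (2.153 + 0.1813) = 1.075 g → mol O = 1.075 ÷ 15.999 = 0.06721 mol
Divide by the smallest (0.06721 mol): C 2.667, H 2.676, O 1.000
Multiplying each by 3 gives whole numbers: C 8.00, H 8.03, O 3.00
Empirical formula: C8H8O3
Empirical-formula mass = 152.15 g/mol; 152 ÷ 152.15 ≈ 1, so the molecular formula is C8H8O3.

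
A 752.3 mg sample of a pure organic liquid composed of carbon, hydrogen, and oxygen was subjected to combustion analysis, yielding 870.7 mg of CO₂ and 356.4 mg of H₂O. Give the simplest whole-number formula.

C2H4O3

mol C = 0.8707 g CO₂ ÷ 44.009 g/mol = 0.019785 mol
mol H = 2 × 0.3564 g H₂O ÷ 18.015 g/mol = 0.039567 mol
mass O = 0.7523 − (0.23763 + 0.039884) = 0.47478 g → mol O = 0.47478 ÷ 15.999 = 0.029676 mol
Divide by the smallest (0.019785 mol): C 1.000, H 2.000, O 1.500
Multiplying each by 2 gives whole numbers: C 2.00, H 4.00, O 3.00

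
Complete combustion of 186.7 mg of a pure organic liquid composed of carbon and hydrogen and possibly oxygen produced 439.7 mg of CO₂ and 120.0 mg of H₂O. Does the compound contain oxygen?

yes

mol C = 0.4397 g CO₂ ÷ 44.009 g/mol = 0.0099911 mol
mol H = 2 × 0.1200 g H₂O ÷ 18.015 g/mol = 0.013322 mol
C and H account for only 0.13343 g of the 0.1867 g sample; the remaining 0.053268 g must be oxygen.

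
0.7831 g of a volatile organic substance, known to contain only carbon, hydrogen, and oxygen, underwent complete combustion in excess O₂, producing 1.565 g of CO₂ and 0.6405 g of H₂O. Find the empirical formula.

C2H4O

mol C = 1.565 g CO₂ ÷ 44.009 g/mol = 0.035561 mol
mol H = 2 × 0.6405 g H₂O ÷ 18.015 g/mol = 0.071107 mol
mass O = 0.7831 − (0.42712 + 0.071676) = 0.28430 g → mol O = 0.28430 ÷ 15.999 = 0.017770 mol
Divide by the smallest (0.017770 mol): C 2.001, H 4.002, O 1.000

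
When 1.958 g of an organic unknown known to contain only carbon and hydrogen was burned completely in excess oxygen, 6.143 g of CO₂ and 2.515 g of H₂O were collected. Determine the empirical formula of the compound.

mol C = 6.143 g CO₂ ÷ 44.009 g/mol = 0.13959 mol
mol H = 2 × 2.515 g H₂O ÷ 18.015 g/mol = 0.27921 mol
Divide by the smallest (0.13959 mol): C 1.000, H 2.000

CH2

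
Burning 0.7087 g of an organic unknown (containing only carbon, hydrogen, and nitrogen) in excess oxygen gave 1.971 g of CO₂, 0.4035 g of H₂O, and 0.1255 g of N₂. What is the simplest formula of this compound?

C5H5N

mol C = 1.971 g CO₂ ÷ 44.009 g/mol = 0.044786 mol
mol H = 2 × 0.4035 g H₂O ÷ 18.015 g/mol = 0.044796 mol
mol N = 2 × 0.1255 g N₂ ÷ 28.014 g/mol = 0.0089598 mol
Divide by the smallest (0.0089598 mol): C 4.999, H 5.000, N 1.000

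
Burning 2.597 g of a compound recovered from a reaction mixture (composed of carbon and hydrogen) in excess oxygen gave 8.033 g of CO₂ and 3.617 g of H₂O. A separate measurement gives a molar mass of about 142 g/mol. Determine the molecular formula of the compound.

mol C = 8.033 g CO₂ ÷ 44.009 g/mol = 0.18253 mol
mol H = 2 × 3.617 g H₂O ÷ 18.015 g/mol = 0.40155 mol
Divide by the smallest (0.18253 mol): C 1.000, H 2.200
Multiplying each by 5 gives whole numbers: C 5.00, H 11.00
Empirical formula: C5H11
Empirical-formula mass = 71.14 g/mol; 142 ÷ 71.14 ≈ 2, so the molecular formula is C10H22.

C10H22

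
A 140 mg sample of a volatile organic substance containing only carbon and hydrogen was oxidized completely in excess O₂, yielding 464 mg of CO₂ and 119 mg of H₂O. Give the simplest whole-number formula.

C4H5

mol C = 0.464 g CO₂ ÷ 44.009 g/mol = 0.01054 mol
mol H = 2 × 0.119 g H₂O ÷ 18.015 g/mol = 0.01321 mol
Divide by the smallest (0.01054 mol): C 1.000, H 1.253
Multiplying each by 4 gives whole numbers: C 4.00, H 5.01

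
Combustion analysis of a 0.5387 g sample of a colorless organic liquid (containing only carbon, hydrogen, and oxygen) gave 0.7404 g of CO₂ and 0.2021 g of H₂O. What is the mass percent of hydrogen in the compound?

4.20%

mol C = 0.7404 g CO₂ ÷ 44.009 g/mol = 0.016824 mol
mol H = 2 × 0.2021 g H₂O ÷ 18.015 g/mol = 0.022437 mol
mass O = 0.5387 − (0.20207 + 0.022616) = 0.31401 g → mol O = 0.31401 ÷ 15.999 = 0.019627 mol
mass % H = 0.022616 g ÷ 0.5387 g × 100%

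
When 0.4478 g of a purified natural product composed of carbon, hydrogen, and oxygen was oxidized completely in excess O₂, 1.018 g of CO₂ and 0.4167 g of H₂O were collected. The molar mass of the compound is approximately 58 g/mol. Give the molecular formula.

mol C = 1.018 g CO₂ ÷ 44.009 g/mol = 0.023132 mol
mol H = 2 × 0.4167 g H₂O ÷ 18.015 g/mol = 0.046261 mol
mass O = 0.4478 − (0.27783 + 0.046632) = 0.12333 g → mol O = 0.12333 ÷ 15.999 = 0.0077089 mol
Divide by the smallest (0.0077089 mol): C 3.001, H 6.001, O 1.000
Empirical formula: C3H6O
Empirical-formula mass = 58.08 g/mol; 58 ÷ 58.08 ≈ 1, so the molecular formula is C3H6O.

C3H6O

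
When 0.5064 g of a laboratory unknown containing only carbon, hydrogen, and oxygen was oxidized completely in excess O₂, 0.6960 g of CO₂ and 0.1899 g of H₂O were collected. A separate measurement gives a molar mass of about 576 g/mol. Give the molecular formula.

C18H24O21

mol C = 0.6960 g CO₂ ÷ 44.009 g/mol = 0.015815 mol
mol H = 2 × 0.1899 g H₂O ÷ 18.015 g/mol = 0.021082 mol
mass O = 0.5064 − (0.18995 + 0.021251) = 0.29520 g → mol O = 0.29520 ÷ 15.999 = 0.018451 mol
Divide by the smallest (0.015815 mol): C 1.000, H 1.333, O 1.167
Multiplying each by 6 gives whole numbers: C 6.00, H 8.00, O 7.00
Empirical formula: C6H8O7
Empirical-formula mass = 192.12 g/mol; 576 ÷ 192.12 ≈ 3, so the molecular formula is C18H24O21.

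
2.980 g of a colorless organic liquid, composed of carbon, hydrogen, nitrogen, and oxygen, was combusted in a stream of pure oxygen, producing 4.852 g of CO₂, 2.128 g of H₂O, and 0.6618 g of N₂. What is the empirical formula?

C7H15N3O3

mol C = 4.852 g CO₂ ÷ 44.009 g/mol = 0.11025 mol
mol H = 2 × 2.128 g H₂O ÷ 18.015 g/mol = 0.23625 mol
mol N = 2 × 0.6618 g N₂ ÷ 28.014 g/mol = 0.047248 mol
mass O = 2.980 − (1.3242 + 0.23814 + 0.66180) = 0.75585 g → mol O = 0.75585 ÷ 15.999 = 0.047243 mol
Divide by the smallest (0.047243 mol): C 2.334, H 5.001, N 1.000, O 1.000
Multiplying each by 3 gives whole numbers: C 7.00, H 15.00, N 3.00, O 3.00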